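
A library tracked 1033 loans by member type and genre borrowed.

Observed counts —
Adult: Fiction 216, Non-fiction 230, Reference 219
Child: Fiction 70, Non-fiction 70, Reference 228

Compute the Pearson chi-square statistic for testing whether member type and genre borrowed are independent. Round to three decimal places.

81.382

Row totals: 665, 368. Column totals: 286, 300, 447. Grand total N = 1033.
Expected counts (row total × column total / N):
  Adult, Fiction: 665×286/1033 = 184.1142
  Adult, Non-fiction: 665×300/1033 = 193.1268
  Adult, Reference: 665×447/1033 = 287.7590
  Child, Fiction: 368×286/1033 = 101.8858
  Child, Non-fiction: 368×300/1033 = 106.8732
  Child, Reference: 368×447/1033 = 159.2410
Contributions (O − E)²/E:
  (216 − 184.1142)²/184.1142 = 5.5221
  (230 − 193.1268)²/193.1268 = 7.0401
  (219 − 287.7590)²/287.7590 = 16.4297
  (70 − 101.8858)²/101.8858 = 9.9789
  (70 − 106.8732)²/106.8732 = 12.7219
  (228 − 159.2410)²/159.2410 = 29.6896
χ² = 5.5221 + 7.0401 + 16.4297 + 9.9789 + 12.7219 + 29.6896 = 81.382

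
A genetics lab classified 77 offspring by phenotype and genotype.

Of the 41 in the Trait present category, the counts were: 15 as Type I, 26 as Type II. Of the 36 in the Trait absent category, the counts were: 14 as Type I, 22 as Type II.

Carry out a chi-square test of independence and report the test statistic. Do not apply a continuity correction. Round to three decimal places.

0.043

Row totals: 41, 36. Column totals: 29, 48. Grand total N = 77.
Expected counts (row total × column total / N):
  Trait present, Type I: 41×29/77 = 15.4416
  Trait present, Type II: 41×48/77 = 25.5584
  Trait absent, Type I: 36×29/77 = 13.5584
  Trait absent, Type II: 36×48/77 = 22.4416
Contributions (O − E)²/E:
  (15 − 15.4416)²/15.4416 = 0.0126
  (26 − 25.5584)²/25.5584 = 0.0076
  (14 − 13.5584)²/13.5584 = 0.0144
  (22 − 22.4416)²/22.4416 = 0.0087
χ² = 0.0126 + 0.0076 + 0.0144 + 0.0087 = 0.043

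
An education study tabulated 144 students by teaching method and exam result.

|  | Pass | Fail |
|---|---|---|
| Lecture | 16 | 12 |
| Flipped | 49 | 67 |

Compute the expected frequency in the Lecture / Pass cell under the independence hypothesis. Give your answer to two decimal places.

Row total (Lecture) = 28; column total (Pass) = 65; grand total N = 144.
Expected count = (row total × column total) / N = 28 × 65 / 144 = 12.64.

12.64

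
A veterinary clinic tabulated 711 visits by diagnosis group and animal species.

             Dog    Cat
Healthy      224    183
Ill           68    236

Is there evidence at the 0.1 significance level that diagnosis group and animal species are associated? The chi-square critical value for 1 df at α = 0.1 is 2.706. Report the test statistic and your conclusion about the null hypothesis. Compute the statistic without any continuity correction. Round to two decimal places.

Row totals: 407, 304. Column totals: 292, 419. Grand total N = 711.
Expected counts (row total × column total / N):
  Healthy, Dog: 407×292/711 = 167.150
  Healthy, Cat: 407×419/711 = 239.850
  Ill, Dog: 304×292/711 = 124.850
  Ill, Cat: 304×419/711 = 179.150
Contributions (O − E)²/E:
  (224 − 167.150)²/167.150 = 19.3355
  (183 − 239.850)²/239.850 = 13.4748
  (68 − 124.850)²/124.850 = 25.8864
  (236 − 179.150)²/179.150 = 18.0403
χ² = 19.3355 + 13.4748 + 25.8864 + 18.0403 = 76.74
df = (2−1)(2−1) = 1. Since 76.74 > 2.706, reject the null hypothesis of independence at α = 0.1.

76.74; reject H₀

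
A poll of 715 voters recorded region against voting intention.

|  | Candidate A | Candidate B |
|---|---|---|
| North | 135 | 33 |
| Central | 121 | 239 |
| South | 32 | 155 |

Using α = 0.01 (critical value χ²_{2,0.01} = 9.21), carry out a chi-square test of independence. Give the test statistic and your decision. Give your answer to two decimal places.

160.56; reject H₀

Row totals: 168, 360, 187. Column totals: 288, 427. Grand total N = 715.
Expected counts (row total × column total / N):
  North, Candidate A: 168×288/715 = 67.670
  North, Candidate B: 168×427/715 = 100.330
  Central, Candidate A: 360×288/715 = 145.007
  Central, Candidate B: 360×427/715 = 214.993
  South, Candidate A: 187×288/715 = 75.323
  South, Candidate B: 187×427/715 = 111.677
Contributions (O − E)²/E:
  (135 − 67.670)²/67.670 = 66.9917
  (33 − 100.330)²/100.330 = 45.1842
  (121 − 145.007)²/145.007 = 3.9745
  (239 − 214.993)²/214.993 = 2.6807
  (32 − 75.323)²/75.323 = 24.9178
  (155 − 111.677)²/111.677 = 16.8063
χ² = 66.9917 + 45.1842 + 3.9745 + 2.6807 + 24.9178 + 16.8063 = 160.56
df = (3−1)(2−1) = 2. Since 160.56 > 9.21, reject the null hypothesis of independence at α = 0.01.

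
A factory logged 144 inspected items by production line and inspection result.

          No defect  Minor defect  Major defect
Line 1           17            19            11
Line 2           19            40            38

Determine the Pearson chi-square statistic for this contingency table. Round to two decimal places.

5.80

Row totals: 47, 97. Column totals: 36, 59, 49. Grand total N = 144.
Expected counts (row total × column total / N):
  Line 1, No defect: 47×36/144 = 11.750
  Line 1, Minor defect: 47×59/144 = 19.257
  Line 1, Major defect: 47×49/144 = 15.993
  Line 2, No defect: 97×36/144 = 24.250
  Line 2, Minor defect: 97×59/144 = 39.743
  Line 2, Major defect: 97×49/144 = 33.007
Contributions (O − E)²/E:
  (17 − 11.750)²/11.750 = 2.3457
  (19 − 19.257)²/19.257 = 0.0034
  (11 − 15.993)²/15.993 = 1.5588
  (19 − 24.250)²/24.250 = 1.1366
  (40 − 39.743)²/39.743 = 0.0017
  (38 − 33.007)²/33.007 = 0.7553
χ² = 2.3457 + 0.0034 + 1.5588 + 1.1366 + 0.0017 + 0.7553 = 5.80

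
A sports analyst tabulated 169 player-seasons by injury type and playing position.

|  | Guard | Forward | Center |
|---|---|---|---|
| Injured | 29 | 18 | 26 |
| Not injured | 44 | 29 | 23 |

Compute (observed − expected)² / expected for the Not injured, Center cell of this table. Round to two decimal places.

Row total (Not injured) = 96; column total (Center) = 49; N = 169.
Expected count E = 96 × 49 / 169 = 27.834.
Contribution = (O − E)²/E = (23 − 27.834)² / 27.834 = 0.84.

0.84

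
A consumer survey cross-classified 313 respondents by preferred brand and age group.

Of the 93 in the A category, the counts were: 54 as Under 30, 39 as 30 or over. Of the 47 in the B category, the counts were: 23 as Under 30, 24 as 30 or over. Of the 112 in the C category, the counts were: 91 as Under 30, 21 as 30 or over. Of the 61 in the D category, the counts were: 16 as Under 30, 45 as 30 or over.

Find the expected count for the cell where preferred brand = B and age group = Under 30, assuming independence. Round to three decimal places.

27.629

Row total (B) = 47; column total (Under 30) = 184; grand total N = 313.
Expected count = (row total × column total) / N = 47 × 184 / 313 = 27.629.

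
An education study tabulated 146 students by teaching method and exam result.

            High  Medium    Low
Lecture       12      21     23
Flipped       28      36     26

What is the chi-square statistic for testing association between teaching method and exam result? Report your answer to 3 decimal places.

Row totals: 56, 90. Column totals: 40, 57, 49. Grand total N = 146.
Expected counts (row total × column total / N):
  Lecture, High: 56×40/146 = 15.3425
  Lecture, Medium: 56×57/146 = 21.8630
  Lecture, Low: 56×49/146 = 18.7945
  Flipped, High: 90×40/146 = 24.6575
  Flipped, Medium: 90×57/146 = 35.1370
  Flipped, Low: 90×49/146 = 30.2055
Contributions (O − E)²/E:
  (12 − 15.3425)²/15.3425 = 0.7282
  (21 − 21.8630)²/21.8630 = 0.0341
  (23 − 18.7945)²/18.7945 = 0.9410
  (28 − 24.6575)²/24.6575 = 0.4531
  (36 − 35.1370)²/35.1370 = 0.0212
  (26 − 30.2055)²/30.2055 = 0.5855
χ² = 0.7282 + 0.0341 + 0.9410 + 0.4531 + 0.0212 + 0.5855 = 2.763

2.763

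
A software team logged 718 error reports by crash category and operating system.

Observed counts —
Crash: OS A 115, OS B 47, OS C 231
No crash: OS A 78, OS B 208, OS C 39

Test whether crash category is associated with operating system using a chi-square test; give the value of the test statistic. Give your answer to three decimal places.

240.999

Row totals: 393, 325. Column totals: 193, 255, 270. Grand total N = 718.
Expected counts (row total × column total / N):
  Crash, OS A: 393×193/718 = 105.6393
  Crash, OS B: 393×255/718 = 139.5752
  Crash, OS C: 393×270/718 = 147.7855
  No crash, OS A: 325×193/718 = 87.3607
  No crash, OS B: 325×255/718 = 115.4248
  No crash, OS C: 325×270/718 = 122.2145
Contributions (O − E)²/E:
  (115 − 105.6393)²/105.6393 = 0.8295
  (47 − 139.5752)²/139.5752 = 61.4018
  (231 − 147.7855)²/147.7855 = 46.8561
  (78 − 87.3607)²/87.3607 = 1.0030
  (208 − 115.4248)²/115.4248 = 74.2489
  (39 − 122.2145)²/122.2145 = 56.6598
χ² = 0.8295 + 61.4018 + 46.8561 + 1.0030 + 74.2489 + 56.6598 = 240.999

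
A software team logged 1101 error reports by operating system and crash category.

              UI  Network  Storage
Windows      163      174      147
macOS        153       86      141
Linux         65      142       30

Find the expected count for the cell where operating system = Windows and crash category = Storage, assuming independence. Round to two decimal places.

Row total (Windows) = 484; column total (Storage) = 318; grand total N = 1101.
Expected count = (row total × column total) / N = 484 × 318 / 1101 = 139.79.

139.79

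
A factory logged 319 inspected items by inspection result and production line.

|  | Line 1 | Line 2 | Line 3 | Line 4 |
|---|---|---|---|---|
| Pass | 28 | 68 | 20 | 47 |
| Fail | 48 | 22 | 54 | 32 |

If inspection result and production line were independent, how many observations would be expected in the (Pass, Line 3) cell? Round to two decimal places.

37.81

Row total (Pass) = 163; column total (Line 3) = 74; grand total N = 319.
Expected count = (row total × column total) / N = 163 × 74 / 319 = 37.81.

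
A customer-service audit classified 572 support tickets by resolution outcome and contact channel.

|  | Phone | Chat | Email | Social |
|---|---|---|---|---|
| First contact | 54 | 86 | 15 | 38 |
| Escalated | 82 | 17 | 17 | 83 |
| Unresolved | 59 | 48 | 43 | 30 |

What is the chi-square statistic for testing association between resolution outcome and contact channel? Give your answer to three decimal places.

104.042

Row totals: 193, 199, 180. Column totals: 195, 151, 75, 151. Grand total N = 572.
Expected counts (row total × column total / N):
  First contact, Phone: 193×195/572 = 65.7955
  First contact, Chat: 193×151/572 = 50.9493
  First contact, Email: 193×75/572 = 25.3059
  First contact, Social: 193×151/572 = 50.9493
  Escalated, Phone: 199×195/572 = 67.8409
  Escalated, Chat: 199×151/572 = 52.5332
  Escalated, Email: 199×75/572 = 26.0927
  Escalated, Social: 199×151/572 = 52.5332
  Unresolved, Phone: 180×195/572 = 61.3636
  Unresolved, Chat: 180×151/572 = 47.5175
  Unresolved, Email: 180×75/572 = 23.6014
  Unresolved, Social: 180×151/572 = 47.5175
Contributions (O − E)²/E:
  (54 − 65.7955)²/65.7955 = 2.1146
  (86 − 50.9493)²/50.9493 = 24.1132
  (15 − 25.3059)²/25.3059 = 4.1971
  (38 − 50.9493)²/50.9493 = 3.2912
  (82 − 67.8409)²/67.8409 = 2.9552
  (17 − 52.5332)²/52.5332 = 24.0345
  (17 − 26.0927)²/26.0927 = 3.1686
  (83 − 52.5332)²/52.5332 = 17.6693
  (59 − 61.3636)²/61.3636 = 0.0910
  (48 − 47.5175)²/47.5175 = 0.0049
  (43 − 23.6014)²/23.6014 = 15.9442
  (30 − 47.5175)²/47.5175 = 6.4579
χ² = 2.1146 + 24.1132 + 4.1971 + 3.2912 + 2.9552 + 24.0345 + 3.1686 + 17.6693 + 0.0910 + 0.0049 + 15.9442 + 6.4579 = 104.042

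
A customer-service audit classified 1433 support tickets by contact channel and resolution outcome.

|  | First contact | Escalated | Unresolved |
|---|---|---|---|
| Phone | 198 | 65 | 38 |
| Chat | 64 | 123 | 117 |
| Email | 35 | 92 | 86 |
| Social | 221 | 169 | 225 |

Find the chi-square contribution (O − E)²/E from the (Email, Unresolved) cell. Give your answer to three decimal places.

4.043

Row total (Email) = 213; column total (Unresolved) = 466; N = 1433.
Expected count E = 213 × 466 / 1433 = 69.2659.
Contribution = (O − E)²/E = (86 − 69.2659)² / 69.2659 = 4.043.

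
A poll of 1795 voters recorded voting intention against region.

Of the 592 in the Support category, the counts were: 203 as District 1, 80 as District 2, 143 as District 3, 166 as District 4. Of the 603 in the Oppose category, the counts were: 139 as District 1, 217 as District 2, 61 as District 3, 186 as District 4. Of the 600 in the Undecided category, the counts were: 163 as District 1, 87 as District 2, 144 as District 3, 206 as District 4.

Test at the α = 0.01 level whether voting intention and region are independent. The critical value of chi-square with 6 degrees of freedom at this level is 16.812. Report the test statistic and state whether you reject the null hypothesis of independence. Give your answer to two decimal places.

148.33; reject H₀

Row totals: 592, 603, 600. Column totals: 505, 384, 348, 558. Grand total N = 1795.
Expected counts (row total × column total / N):
  Support, District 1: 592×505/1795 = 166.552
  Support, District 2: 592×384/1795 = 126.645
  Support, District 3: 592×348/1795 = 114.772
  Support, District 4: 592×558/1795 = 184.031
  Oppose, District 1: 603×505/1795 = 169.646
  Oppose, District 2: 603×384/1795 = 128.998
  Oppose, District 3: 603×348/1795 = 116.905
  Oppose, District 4: 603×558/1795 = 187.451
  Undecided, District 1: 600×505/1795 = 168.802
  Undecided, District 2: 600×384/1795 = 128.357
  Undecided, District 3: 600×348/1795 = 116.323
  Undecided, District 4: 600×558/1795 = 186.518
Contributions (O − E)²/E:
  (203 − 166.552)²/166.552 = 7.9762
  (80 − 126.645)²/126.645 = 17.1800
  (143 − 114.772)²/114.772 = 6.9426
  (166 − 184.031)²/184.031 = 1.7666
  (139 − 169.646)²/169.646 = 5.5361
  (217 − 128.998)²/128.998 = 60.0347
  (61 − 116.905)²/116.905 = 26.7343
  (186 − 187.451)²/187.451 = 0.0112
  (163 − 168.802)²/168.802 = 0.1994
  (87 − 128.357)²/128.357 = 13.3253
  (144 − 116.323)²/116.323 = 6.5853
  (206 − 186.518)²/186.518 = 2.0349
χ² = 7.9762 + 17.1800 + 6.9426 + 1.7666 + 5.5361 + 60.0347 + 26.7343 + 0.0112 + 0.1994 + 13.3253 + 6.5853 + 2.0349 = 148.33
df = (3−1)(4−1) = 6. Since 148.33 > 16.812, reject the null hypothesis of independence at α = 0.01.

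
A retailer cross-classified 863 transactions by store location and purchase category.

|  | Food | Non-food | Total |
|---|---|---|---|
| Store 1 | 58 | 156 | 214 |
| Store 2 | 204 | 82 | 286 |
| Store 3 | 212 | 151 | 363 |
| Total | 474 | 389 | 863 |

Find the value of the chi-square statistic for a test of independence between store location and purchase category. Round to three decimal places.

Grand total N = 863.
Expected counts (row total × column total / N):
  Store 1, Food: 214×474/863 = 117.5388
  Store 1, Non-food: 214×389/863 = 96.4612
  Store 2, Food: 286×474/863 = 157.0846
  Store 2, Non-food: 286×389/863 = 128.9154
  Store 3, Food: 363×474/863 = 199.3766
  Store 3, Non-food: 363×389/863 = 163.6234
Contributions (O − E)²/E:
  (58 − 117.5388)²/117.5388 = 30.1591
  (156 − 96.4612)²/96.4612 = 36.7492
  (204 − 157.0846)²/157.0846 = 14.0119
  (82 − 128.9154)²/128.9154 = 17.0736
  (212 − 199.3766)²/199.3766 = 0.7992
  (151 − 163.6234)²/163.6234 = 0.9739
χ² = 30.1591 + 36.7492 + 14.0119 + 17.0736 + 0.7992 + 0.9739 = 99.767

99.767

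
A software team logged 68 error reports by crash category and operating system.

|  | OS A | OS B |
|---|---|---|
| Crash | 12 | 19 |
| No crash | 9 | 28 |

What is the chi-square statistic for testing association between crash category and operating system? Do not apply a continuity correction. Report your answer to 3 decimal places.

1.635

Row totals: 31, 37. Column totals: 21, 47. Grand total N = 68.
Expected counts (row total × column total / N):
  Crash, OS A: 31×21/68 = 9.5735
  Crash, OS B: 31×47/68 = 21.4265
  No crash, OS A: 37×21/68 = 11.4265
  No crash, OS B: 37×47/68 = 25.5735
Contributions (O − E)²/E:
  (12 − 9.5735)²/9.5735 = 0.6150
  (19 − 21.4265)²/21.4265 = 0.2748
  (9 − 11.4265)²/11.4265 = 0.5153
  (28 − 25.5735)²/25.5735 = 0.2302
χ² = 0.6150 + 0.2748 + 0.5153 + 0.2302 = 1.635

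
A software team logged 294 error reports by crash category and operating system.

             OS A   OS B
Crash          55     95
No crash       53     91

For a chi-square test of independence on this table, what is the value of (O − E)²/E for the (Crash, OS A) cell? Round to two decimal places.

Row total (Crash) = 150; column total (OS A) = 108; N = 294.
Expected count E = 150 × 108 / 294 = 55.102.
Contribution = (O − E)²/E = (55 − 55.102)² / 55.102 = 0.00.

0.00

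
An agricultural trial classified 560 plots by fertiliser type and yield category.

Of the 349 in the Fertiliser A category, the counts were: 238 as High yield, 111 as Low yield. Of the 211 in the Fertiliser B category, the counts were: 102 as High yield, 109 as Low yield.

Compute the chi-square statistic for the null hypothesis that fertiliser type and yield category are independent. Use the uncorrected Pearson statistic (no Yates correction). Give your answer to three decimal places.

Row totals: 349, 211. Column totals: 340, 220. Grand total N = 560.
Expected counts (row total × column total / N):
  Fertiliser A, High yield: 349×340/560 = 211.8929
  Fertiliser A, Low yield: 349×220/560 = 137.1071
  Fertiliser B, High yield: 211×340/560 = 128.1071
  Fertiliser B, Low yield: 211×220/560 = 82.8929
Contributions (O − E)²/E:
  (238 − 211.8929)²/211.8929 = 3.2166
  (111 − 137.1071)²/137.1071 = 4.9712
  (102 − 128.1071)²/128.1071 = 5.3204
  (109 − 82.8929)²/82.8929 = 8.2224
χ² = 3.2166 + 4.9712 + 5.3204 + 8.2224 = 21.731

21.731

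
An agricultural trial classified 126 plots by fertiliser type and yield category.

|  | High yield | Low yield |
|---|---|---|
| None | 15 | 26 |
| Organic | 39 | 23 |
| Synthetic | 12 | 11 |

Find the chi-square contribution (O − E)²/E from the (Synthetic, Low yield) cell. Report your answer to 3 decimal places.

Row total (Synthetic) = 23; column total (Low yield) = 60; N = 126.
Expected count E = 23 × 60 / 126 = 10.95238.
Contribution = (O − E)²/E = (11 − 10.95238)² / 10.95238 = 0.000.

0.000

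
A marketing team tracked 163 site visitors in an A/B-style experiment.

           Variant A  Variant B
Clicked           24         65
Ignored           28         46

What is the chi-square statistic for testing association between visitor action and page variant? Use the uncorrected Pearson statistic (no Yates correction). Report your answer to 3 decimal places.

2.198

Row totals: 89, 74. Column totals: 52, 111. Grand total N = 163.
Expected counts (row total × column total / N):
  Clicked, Variant A: 89×52/163 = 28.3926
  Clicked, Variant B: 89×111/163 = 60.6074
  Ignored, Variant A: 74×52/163 = 23.6074
  Ignored, Variant B: 74×111/163 = 50.3926
Contributions (O − E)²/E:
  (24 − 28.3926)²/28.3926 = 0.6796
  (65 − 60.6074)²/60.6074 = 0.3184
  (28 − 23.6074)²/23.6074 = 0.8173
  (46 − 50.3926)²/50.3926 = 0.3829
χ² = 0.6796 + 0.3184 + 0.8173 + 0.3829 = 2.198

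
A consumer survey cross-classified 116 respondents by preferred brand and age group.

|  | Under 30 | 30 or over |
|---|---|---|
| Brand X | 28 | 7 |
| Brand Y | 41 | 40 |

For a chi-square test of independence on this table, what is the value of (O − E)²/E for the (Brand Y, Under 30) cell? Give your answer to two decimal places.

Row total (Brand Y) = 81; column total (Under 30) = 69; N = 116.
Expected count E = 81 × 69 / 116 = 48.181.
Contribution = (O − E)²/E = (41 − 48.181)² / 48.181 = 1.07.

1.07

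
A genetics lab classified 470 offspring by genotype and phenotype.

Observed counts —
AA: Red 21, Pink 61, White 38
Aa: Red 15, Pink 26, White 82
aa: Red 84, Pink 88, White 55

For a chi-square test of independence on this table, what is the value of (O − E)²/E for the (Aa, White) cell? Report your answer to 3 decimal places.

Row total (Aa) = 123; column total (White) = 175; N = 470.
Expected count E = 123 × 175 / 470 = 45.7979.
Contribution = (O − E)²/E = (82 − 45.7979)² / 45.7979 = 28.617.

28.617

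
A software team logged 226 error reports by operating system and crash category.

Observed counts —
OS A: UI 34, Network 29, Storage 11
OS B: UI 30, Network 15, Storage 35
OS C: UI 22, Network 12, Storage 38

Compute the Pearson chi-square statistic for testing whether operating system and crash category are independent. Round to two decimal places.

Row totals: 74, 80, 72. Column totals: 86, 56, 84. Grand total N = 226.
Expected counts (row total × column total / N):
  OS A, UI: 74×86/226 = 28.1593
  OS A, Network: 74×56/226 = 18.3363
  OS A, Storage: 74×84/226 = 27.5044
  OS B, UI: 80×86/226 = 30.4425
  OS B, Network: 80×56/226 = 19.8230
  OS B, Storage: 80×84/226 = 29.7345
  OS C, UI: 72×86/226 = 27.3982
  OS C, Network: 72×56/226 = 17.8407
  OS C, Storage: 72×84/226 = 26.7611
Contributions (O − E)²/E:
  (34 − 28.1593)²/28.1593 = 1.2115
  (29 − 18.3363)²/18.3363 = 6.2016
  (11 − 27.5044)²/27.5044 = 9.9037
  (30 − 30.4425)²/30.4425 = 0.0064
  (15 − 19.8230)²/19.8230 = 1.1735
  (35 − 29.7345)²/29.7345 = 0.9324
  (22 − 27.3982)²/27.3982 = 1.0636
  (12 − 17.8407)²/17.8407 = 1.9121
  (38 − 26.7611)²/26.7611 = 4.7200
χ² = 1.2115 + 6.2016 + 9.9037 + 0.0064 + 1.1735 + 0.9324 + 1.0636 + 1.9121 + 4.7200 = 27.12

27.12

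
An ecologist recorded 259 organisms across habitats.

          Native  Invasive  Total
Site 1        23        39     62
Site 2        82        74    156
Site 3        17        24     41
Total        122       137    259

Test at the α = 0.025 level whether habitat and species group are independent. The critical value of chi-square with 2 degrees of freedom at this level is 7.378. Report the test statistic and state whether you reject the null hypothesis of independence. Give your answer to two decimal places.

4.88; fail to reject H₀

Grand total N = 259.
Expected counts (row total × column total / N):
  Site 1, Native: 62×122/259 = 29.205
  Site 1, Invasive: 62×137/259 = 32.795
  Site 2, Native: 156×122/259 = 73.483
  Site 2, Invasive: 156×137/259 = 82.517
  Site 3, Native: 41×122/259 = 19.313
  Site 3, Invasive: 41×137/259 = 21.687
Contributions (O − E)²/E:
  (23 − 29.205)²/29.205 = 1.3183
  (39 − 32.795)²/32.795 = 1.1740
  (82 − 73.483)²/73.483 = 0.9872
  (74 − 82.517)²/82.517 = 0.8791
  (17 − 19.313)²/19.313 = 0.2770
  (24 − 21.687)²/21.687 = 0.2467
χ² = 1.3183 + 1.1740 + 0.9872 + 0.8791 + 0.2770 + 0.2467 = 4.88
df = (3−1)(2−1) = 2. Since 4.88 < 7.378, fail to reject the null hypothesis of independence at α = 0.025.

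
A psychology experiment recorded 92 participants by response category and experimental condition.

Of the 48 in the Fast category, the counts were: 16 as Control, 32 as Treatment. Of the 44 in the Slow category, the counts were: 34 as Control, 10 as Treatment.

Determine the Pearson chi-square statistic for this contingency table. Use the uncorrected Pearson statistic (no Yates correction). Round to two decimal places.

17.86

Row totals: 48, 44. Column totals: 50, 42. Grand total N = 92.
Expected counts (row total × column total / N):
  Fast, Control: 48×50/92 = 26.087
  Fast, Treatment: 48×42/92 = 21.913
  Slow, Control: 44×50/92 = 23.913
  Slow, Treatment: 44×42/92 = 20.087
Contributions (O − E)²/E:
  (16 − 26.087)²/26.087 = 3.9003
  (32 − 21.913)²/21.913 = 4.6433
  (34 − 23.913)²/23.913 = 4.2549
  (10 − 20.087)²/20.087 = 5.0653
χ² = 3.9003 + 4.6433 + 4.2549 + 5.0653 = 17.86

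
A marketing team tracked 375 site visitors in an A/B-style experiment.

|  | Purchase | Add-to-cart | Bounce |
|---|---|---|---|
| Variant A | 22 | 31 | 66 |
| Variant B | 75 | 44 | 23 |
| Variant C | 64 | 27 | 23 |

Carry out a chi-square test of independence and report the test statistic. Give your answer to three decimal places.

64.322

Row totals: 119, 142, 114. Column totals: 161, 102, 112. Grand total N = 375.
Expected counts (row total × column total / N):
  Variant A, Purchase: 119×161/375 = 51.0907
  Variant A, Add-to-cart: 119×102/375 = 32.3680
  Variant A, Bounce: 119×112/375 = 35.5413
  Variant B, Purchase: 142×161/375 = 60.9653
  Variant B, Add-to-cart: 142×102/375 = 38.6240
  Variant B, Bounce: 142×112/375 = 42.4107
  Variant C, Purchase: 114×161/375 = 48.9440
  Variant C, Add-to-cart: 114×102/375 = 31.0080
  Variant C, Bounce: 114×112/375 = 34.0480
Contributions (O − E)²/E:
  (22 − 51.0907)²/51.0907 = 16.5640
  (31 − 32.3680)²/32.3680 = 0.0578
  (66 − 35.5413)²/35.5413 = 26.1029
  (75 − 60.9653)²/60.9653 = 3.2309
  (44 − 38.6240)²/38.6240 = 0.7483
  (23 − 42.4107)²/42.4107 = 8.8840
  (64 − 48.9440)²/48.9440 = 4.6315
  (27 − 31.0080)²/31.0080 = 0.5181
  (23 − 34.0480)²/34.0480 = 3.5849
χ² = 16.5640 + 0.0578 + 26.1029 + 3.2309 + 0.7483 + 8.8840 + 4.6315 + 0.5181 + 3.5849 = 64.322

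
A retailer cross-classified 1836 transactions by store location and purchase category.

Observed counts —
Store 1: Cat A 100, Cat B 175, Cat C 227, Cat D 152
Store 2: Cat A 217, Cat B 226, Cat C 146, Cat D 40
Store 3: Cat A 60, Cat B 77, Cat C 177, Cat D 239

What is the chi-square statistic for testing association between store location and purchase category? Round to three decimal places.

334.296

Row totals: 654, 629, 553. Column totals: 377, 478, 550, 431. Grand total N = 1836.
Expected counts (row total × column total / N):
  Store 1, Cat A: 654×377/1836 = 134.29085
  Store 1, Cat B: 654×478/1836 = 170.26797
  Store 1, Cat C: 654×550/1836 = 195.91503
  Store 1, Cat D: 654×431/1836 = 153.52614
  Store 2, Cat A: 629×377/1836 = 129.15741
  Store 2, Cat B: 629×478/1836 = 163.75926
  Store 2, Cat C: 629×550/1836 = 188.42593
  Store 2, Cat D: 629×431/1836 = 147.65741
  Store 3, Cat A: 553×377/1836 = 113.55174
  Store 3, Cat B: 553×478/1836 = 143.97277
  Store 3, Cat C: 553×550/1836 = 165.65904
  Store 3, Cat D: 553×431/1836 = 129.81645
Contributions (O − E)²/E:
  (100 − 134.29085)²/134.29085 = 8.7561
  (175 − 170.26797)²/170.26797 = 0.1315
  (227 − 195.91503)²/195.91503 = 4.9321
  (152 − 153.52614)²/153.52614 = 0.0152
  (217 − 129.15741)²/129.15741 = 59.7435
  (226 − 163.75926)²/163.75926 = 23.6561
  (146 − 188.42593)²/188.42593 = 9.5526
  (40 − 147.65741)²/147.65741 = 78.4933
  (60 − 113.55174)²/113.55174 = 25.2553
  (77 − 143.97277)²/143.97277 = 31.1542
  (177 − 165.65904)²/165.65904 = 0.7764
  (239 − 129.81645)²/129.81645 = 91.8300
χ² = 8.7561 + 0.1315 + 4.9321 + 0.0152 + 59.7435 + 23.6561 + 9.5526 + 78.4933 + 25.2553 + 31.1542 + 0.7764 + 91.8300 = 334.296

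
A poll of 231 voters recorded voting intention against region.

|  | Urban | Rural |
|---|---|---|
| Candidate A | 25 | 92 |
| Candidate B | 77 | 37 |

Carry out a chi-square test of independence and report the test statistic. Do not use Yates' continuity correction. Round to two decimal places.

49.93

Row totals: 117, 114. Column totals: 102, 129. Grand total N = 231.
Expected counts (row total × column total / N):
  Candidate A, Urban: 117×102/231 = 51.662
  Candidate A, Rural: 117×129/231 = 65.338
  Candidate B, Urban: 114×102/231 = 50.338
  Candidate B, Rural: 114×129/231 = 63.662
Contributions (O − E)²/E:
  (25 − 51.662)²/51.662 = 13.7599
  (92 − 65.338)²/65.338 = 10.8798
  (77 − 50.338)²/50.338 = 14.1218
  (37 − 63.662)²/63.662 = 11.1662
χ² = 13.7599 + 10.8798 + 14.1218 + 11.1662 = 49.93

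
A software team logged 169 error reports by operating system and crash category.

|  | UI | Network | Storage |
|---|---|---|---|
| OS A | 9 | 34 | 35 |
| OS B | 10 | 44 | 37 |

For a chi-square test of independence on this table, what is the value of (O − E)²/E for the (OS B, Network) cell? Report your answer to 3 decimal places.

Row total (OS B) = 91; column total (Network) = 78; N = 169.
Expected count E = 91 × 78 / 169 = 42.0000.
Contribution = (O − E)²/E = (44 − 42.0000)² / 42.0000 = 0.095.

0.095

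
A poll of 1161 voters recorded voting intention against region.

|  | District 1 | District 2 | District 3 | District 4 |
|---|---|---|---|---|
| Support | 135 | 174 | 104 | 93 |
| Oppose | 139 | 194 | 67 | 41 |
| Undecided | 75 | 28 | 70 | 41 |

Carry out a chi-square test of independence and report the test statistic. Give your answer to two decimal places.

Row totals: 506, 441, 214. Column totals: 349, 396, 241, 175. Grand total N = 1161.
Expected counts (row total × column total / N):
  Support, District 1: 506×349/1161 = 152.105
  Support, District 2: 506×396/1161 = 172.589
  Support, District 3: 506×241/1161 = 105.035
  Support, District 4: 506×175/1161 = 76.270
  Oppose, District 1: 441×349/1161 = 132.566
  Oppose, District 2: 441×396/1161 = 150.419
  Oppose, District 3: 441×241/1161 = 91.543
  Oppose, District 4: 441×175/1161 = 66.473
  Undecided, District 1: 214×349/1161 = 64.329
  Undecided, District 2: 214×396/1161 = 72.992
  Undecided, District 3: 214×241/1161 = 44.422
  Undecided, District 4: 214×175/1161 = 32.257
Contributions (O − E)²/E:
  (135 − 152.105)²/152.105 = 1.9235
  (174 − 172.589)²/172.589 = 0.0115
  (104 − 105.035)²/105.035 = 0.0102
  (93 − 76.270)²/76.270 = 3.6698
  (139 − 132.566)²/132.566 = 0.3123
  (194 − 150.419)²/150.419 = 12.6268
  (67 − 91.543)²/91.543 = 6.5801
  (41 − 66.473)²/66.473 = 9.7615
  (75 − 64.329)²/64.329 = 1.7701
  (28 − 72.992)²/72.992 = 27.7329
  (70 − 44.422)²/44.422 = 14.7277
  (41 − 32.257)²/32.257 = 2.3697
χ² = 1.9235 + 0.0115 + 0.0102 + 3.6698 + 0.3123 + 12.6268 + 6.5801 + 9.7615 + 1.7701 + 27.7329 + 14.7277 + 2.3697 = 81.50

81.50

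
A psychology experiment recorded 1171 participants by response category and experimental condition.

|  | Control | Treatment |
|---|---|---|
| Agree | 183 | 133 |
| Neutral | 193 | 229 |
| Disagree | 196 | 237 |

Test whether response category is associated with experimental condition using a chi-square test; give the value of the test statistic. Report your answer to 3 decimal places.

14.250

Row totals: 316, 422, 433. Column totals: 572, 599. Grand total N = 1171.
Expected counts (row total × column total / N):
  Agree, Control: 316×572/1171 = 154.3570
  Agree, Treatment: 316×599/1171 = 161.6430
  Neutral, Control: 422×572/1171 = 206.1349
  Neutral, Treatment: 422×599/1171 = 215.8651
  Disagree, Control: 433×572/1171 = 211.5081
  Disagree, Treatment: 433×599/1171 = 221.4919
Contributions (O − E)²/E:
  (183 − 154.3570)²/154.3570 = 5.3151
  (133 − 161.6430)²/161.6430 = 5.0755
  (193 − 206.1349)²/206.1349 = 0.8370
  (229 − 215.8651)²/215.8651 = 0.7992
  (196 − 211.5081)²/211.5081 = 1.1371
  (237 − 221.4919)²/221.4919 = 1.0858
χ² = 5.3151 + 5.0755 + 0.8370 + 0.7992 + 1.1371 + 1.0858 = 14.250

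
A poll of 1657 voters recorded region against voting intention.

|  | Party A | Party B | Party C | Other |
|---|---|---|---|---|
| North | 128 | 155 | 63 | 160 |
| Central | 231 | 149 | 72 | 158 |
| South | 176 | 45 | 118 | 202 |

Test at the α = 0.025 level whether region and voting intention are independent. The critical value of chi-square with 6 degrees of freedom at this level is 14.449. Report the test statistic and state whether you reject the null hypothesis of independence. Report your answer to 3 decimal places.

Row totals: 506, 610, 541. Column totals: 535, 349, 253, 520. Grand total N = 1657.
Expected counts (row total × column total / N):
  North, Party A: 506×535/1657 = 163.3736
  North, Party B: 506×349/1657 = 106.5745
  North, Party C: 506×253/1657 = 77.2589
  North, Other: 506×520/1657 = 158.7930
  Central, Party A: 610×535/1657 = 196.9523
  Central, Party B: 610×349/1657 = 128.4792
  Central, Party C: 610×253/1657 = 93.1382
  Central, Other: 610×520/1657 = 191.4303
  South, Party A: 541×535/1657 = 174.6741
  South, Party B: 541×349/1657 = 113.9463
  South, Party C: 541×253/1657 = 82.6029
  South, Other: 541×520/1657 = 169.7767
Contributions (O − E)²/E:
  (128 − 163.3736)²/163.3736 = 7.6591
  (155 − 106.5745)²/106.5745 = 22.0037
  (63 − 77.2589)²/77.2589 = 2.6316
  (160 − 158.7930)²/158.7930 = 0.0092
  (231 − 196.9523)²/196.9523 = 5.8859
  (149 − 128.4792)²/128.4792 = 3.2776
  (72 − 93.1382)²/93.1382 = 4.7974
  (158 − 191.4303)²/191.4303 = 5.8381
  (176 − 174.6741)²/174.6741 = 0.0101
  (45 − 113.9463)²/113.9463 = 41.7178
  (118 − 82.6029)²/82.6029 = 15.1684
  (202 − 169.7767)²/169.7767 = 6.1159
χ² = 7.6591 + 22.0037 + 2.6316 + 0.0092 + 5.8859 + 3.2776 + 4.7974 + 5.8381 + 0.0101 + 41.7178 + 15.1684 + 6.1159 = 115.115
df = (3−1)(4−1) = 6. Since 115.115 > 14.449, reject the null hypothesis of independence at α = 0.025.

115.115; reject H₀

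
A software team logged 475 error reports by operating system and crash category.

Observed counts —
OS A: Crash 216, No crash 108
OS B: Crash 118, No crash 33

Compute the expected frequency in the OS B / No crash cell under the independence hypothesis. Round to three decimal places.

44.823

Row total (OS B) = 151; column total (No crash) = 141; grand total N = 475.
Expected count = (row total × column total) / N = 151 × 141 / 475 = 44.823.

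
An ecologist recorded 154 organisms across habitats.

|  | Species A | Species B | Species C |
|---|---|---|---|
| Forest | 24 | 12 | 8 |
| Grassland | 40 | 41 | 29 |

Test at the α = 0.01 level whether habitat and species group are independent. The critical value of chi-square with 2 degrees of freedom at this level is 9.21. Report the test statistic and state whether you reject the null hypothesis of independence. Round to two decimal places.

Row totals: 44, 110. Column totals: 64, 53, 37. Grand total N = 154.
Expected counts (row total × column total / N):
  Forest, Species A: 44×64/154 = 18.286
  Forest, Species B: 44×53/154 = 15.143
  Forest, Species C: 44×37/154 = 10.571
  Grassland, Species A: 110×64/154 = 45.714
  Grassland, Species B: 110×53/154 = 37.857
  Grassland, Species C: 110×37/154 = 26.429
Contributions (O − E)²/E:
  (24 − 18.286)²/18.286 = 1.7855
  (12 − 15.143)²/15.143 = 0.6523
  (8 − 10.571)²/10.571 = 0.6253
  (40 − 45.714)²/45.714 = 0.7142
  (41 − 37.857)²/37.857 = 0.2609
  (29 − 26.429)²/26.429 = 0.2501
χ² = 1.7855 + 0.6523 + 0.6253 + 0.7142 + 0.2609 + 0.2501 = 4.29
df = (2−1)(3−1) = 2. Since 4.29 < 9.21, fail to reject the null hypothesis of independence at α = 0.01.

4.29; fail to reject H₀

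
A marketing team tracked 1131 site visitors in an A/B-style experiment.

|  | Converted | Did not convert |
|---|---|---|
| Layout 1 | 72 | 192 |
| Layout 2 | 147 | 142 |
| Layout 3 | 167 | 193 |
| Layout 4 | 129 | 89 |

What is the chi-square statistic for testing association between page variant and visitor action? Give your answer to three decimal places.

55.271

Row totals: 264, 289, 360, 218. Column totals: 515, 616. Grand total N = 1131.
Expected counts (row total × column total / N):
  Layout 1, Converted: 264×515/1131 = 120.2122
  Layout 1, Did not convert: 264×616/1131 = 143.7878
  Layout 2, Converted: 289×515/1131 = 131.5959
  Layout 2, Did not convert: 289×616/1131 = 157.4041
  Layout 3, Converted: 360×515/1131 = 163.9257
  Layout 3, Did not convert: 360×616/1131 = 196.0743
  Layout 4, Converted: 218×515/1131 = 99.2661
  Layout 4, Did not convert: 218×616/1131 = 118.7339
Contributions (O − E)²/E:
  (72 − 120.2122)²/120.2122 = 19.3359
  (192 − 143.7878)²/143.7878 = 16.1656
  (147 − 131.5959)²/131.5959 = 1.8031
  (142 − 157.4041)²/157.4041 = 1.5075
  (167 − 163.9257)²/163.9257 = 0.0577
  (193 − 196.0743)²/196.0743 = 0.0482
  (129 − 99.2661)²/99.2661 = 8.9064
  (89 − 118.7339)²/118.7339 = 7.4461
χ² = 19.3359 + 16.1656 + 1.8031 + 1.5075 + 0.0577 + 0.0482 + 8.9064 + 7.4461 = 55.271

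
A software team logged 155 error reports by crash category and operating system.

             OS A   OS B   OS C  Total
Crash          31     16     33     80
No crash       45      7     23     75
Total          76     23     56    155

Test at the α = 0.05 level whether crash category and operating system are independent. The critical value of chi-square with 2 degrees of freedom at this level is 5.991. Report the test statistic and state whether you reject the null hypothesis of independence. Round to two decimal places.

7.73; reject H₀

Grand total N = 155.
Expected counts (row total × column total / N):
  Crash, OS A: 80×76/155 = 39.2258
  Crash, OS B: 80×23/155 = 11.8710
  Crash, OS C: 80×56/155 = 28.9032
  No crash, OS A: 75×76/155 = 36.7742
  No crash, OS B: 75×23/155 = 11.1290
  No crash, OS C: 75×56/155 = 27.0968
Contributions (O − E)²/E:
  (31 − 39.2258)²/39.2258 = 1.7250
  (16 − 11.8710)²/11.8710 = 1.4362
  (33 − 28.9032)²/28.9032 = 0.5807
  (45 − 36.7742)²/36.7742 = 1.8400
  (7 − 11.1290)²/11.1290 = 1.5319
  (23 − 27.0968)²/27.0968 = 0.6194
χ² = 1.7250 + 1.4362 + 0.5807 + 1.8400 + 1.5319 + 0.6194 = 7.73
df = (2−1)(3−1) = 2. Since 7.73 > 5.991, reject the null hypothesis of independence at α = 0.05.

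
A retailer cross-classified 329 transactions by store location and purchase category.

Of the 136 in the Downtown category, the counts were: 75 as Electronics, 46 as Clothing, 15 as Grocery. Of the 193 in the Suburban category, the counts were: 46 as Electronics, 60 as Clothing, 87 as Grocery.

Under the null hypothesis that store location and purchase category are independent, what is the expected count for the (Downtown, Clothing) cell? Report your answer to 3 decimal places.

Row total (Downtown) = 136; column total (Clothing) = 106; grand total N = 329.
Expected count = (row total × column total) / N = 136 × 106 / 329 = 43.818.

43.818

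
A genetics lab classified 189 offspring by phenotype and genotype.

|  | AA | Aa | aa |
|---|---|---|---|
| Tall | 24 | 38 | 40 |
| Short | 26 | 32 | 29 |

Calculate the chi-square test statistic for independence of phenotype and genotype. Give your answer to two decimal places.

1.16

Row totals: 102, 87. Column totals: 50, 70, 69. Grand total N = 189.
Expected counts (row total × column total / N):
  Tall, AA: 102×50/189 = 26.984
  Tall, Aa: 102×70/189 = 37.778
  Tall, aa: 102×69/189 = 37.238
  Short, AA: 87×50/189 = 23.016
  Short, Aa: 87×70/189 = 32.222
  Short, aa: 87×69/189 = 31.762
Contributions (O − E)²/E:
  (24 − 26.984)²/26.984 = 0.3300
  (38 − 37.778)²/37.778 = 0.0013
  (40 − 37.238)²/37.238 = 0.2049
  (26 − 23.016)²/23.016 = 0.3869
  (32 − 32.222)²/32.222 = 0.0015
  (29 − 31.762)²/31.762 = 0.2402
χ² = 0.3300 + 0.0013 + 0.2049 + 0.3869 + 0.0015 + 0.2402 = 1.16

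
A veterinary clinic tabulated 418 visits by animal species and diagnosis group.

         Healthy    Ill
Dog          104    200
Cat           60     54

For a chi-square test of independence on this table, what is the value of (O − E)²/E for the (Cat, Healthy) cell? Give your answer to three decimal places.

5.215

Row total (Cat) = 114; column total (Healthy) = 164; N = 418.
Expected count E = 114 × 164 / 418 = 44.7273.
Contribution = (O − E)²/E = (60 − 44.7273)² / 44.7273 = 5.215.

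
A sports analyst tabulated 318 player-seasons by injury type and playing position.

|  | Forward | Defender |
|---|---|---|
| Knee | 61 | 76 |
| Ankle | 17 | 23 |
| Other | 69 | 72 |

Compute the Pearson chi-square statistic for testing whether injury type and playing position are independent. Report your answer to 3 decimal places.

0.799

Row totals: 137, 40, 141. Column totals: 147, 171. Grand total N = 318.
Expected counts (row total × column total / N):
  Knee, Forward: 137×147/318 = 63.3302
  Knee, Defender: 137×171/318 = 73.6698
  Ankle, Forward: 40×147/318 = 18.4906
  Ankle, Defender: 40×171/318 = 21.5094
  Other, Forward: 141×147/318 = 65.1792
  Other, Defender: 141×171/318 = 75.8208
Contributions (O − E)²/E:
  (61 − 63.3302)²/63.3302 = 0.0857
  (76 − 73.6698)²/73.6698 = 0.0737
  (17 − 18.4906)²/18.4906 = 0.1202
  (23 − 21.5094)²/21.5094 = 0.1033
  (69 − 65.1792)²/65.1792 = 0.2240
  (72 − 75.8208)²/75.8208 = 0.1925
χ² = 0.0857 + 0.0737 + 0.1202 + 0.1033 + 0.2240 + 0.1925 = 0.799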